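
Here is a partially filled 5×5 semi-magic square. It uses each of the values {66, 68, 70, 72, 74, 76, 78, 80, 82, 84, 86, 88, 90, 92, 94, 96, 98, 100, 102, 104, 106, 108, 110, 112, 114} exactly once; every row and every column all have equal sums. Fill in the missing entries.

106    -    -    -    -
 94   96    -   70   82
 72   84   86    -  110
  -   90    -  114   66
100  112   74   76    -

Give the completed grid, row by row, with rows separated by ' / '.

106 68 80 92 104 / 94 96 108 70 82 / 72 84 86 98 110 / 78 90 102 114 66 / 100 112 74 76 88

The 25 entries sum to 2250, so each line sums to 2250/5 = 450.
Using row 2: 94 + 96 + 70 + 82 + ? → (2,3) = 450 − 342 = 108.
Row 3: 72 + 84 + 86 + 110 + ? = 450, so (3,4) = 98.
Row 5 needs 450; the known cells sum to 362, so (5,5) = 88.
The remaining cell in column 1 is (4,1) = 450 − 372 = 78.
Column 2: 96 + 84 + 90 + 112 + ? = 450, so (1,2) = 68.
Column 4 needs 450; the known cells sum to 358, so (1,4) = 92.
From column 5, 450 − (82 + 110 + 66 + 88) gives (1,5) = 104.
Row 1 must total 450; the given cells sum to 370, so (1,3) = 80.
Row 4 needs 450; the known cells sum to 348, so (4,3) = 102.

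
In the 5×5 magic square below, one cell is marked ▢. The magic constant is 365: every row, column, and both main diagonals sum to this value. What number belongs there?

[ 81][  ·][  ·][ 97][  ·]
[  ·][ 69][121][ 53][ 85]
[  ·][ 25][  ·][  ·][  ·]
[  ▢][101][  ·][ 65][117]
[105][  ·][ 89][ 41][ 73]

From row 2, 365 − (69 + 121 + 53 + 85) gives (2,1) = 37.
Using row 5: 105 + 89 + 41 + 73 + ? → (5,2) = 365 − 308 = 57.
Column 2 needs 365; the known cells sum to 252, so (1,2) = 113.
Column 4 must total 365; the given cells sum to 256, so (3,4) = 109.
Using main diagonal: 81 + 69 + 65 + 73 + ? → (3,3) = 365 − 288 = 77.
Anti-diagonal: 53 + 77 + 101 + 105 + ? = 365, so (1,5) = 29.
Row 1 must total 365; the given cells sum to 320, so (1,3) = 45.
Column 3 needs 365; the known cells sum to 332, so (4,3) = 33.
Column 5 needs 365; the known cells sum to 304, so (3,5) = 61.
Row 3 needs 365; the known cells sum to 272, so (3,1) = 93.
The remaining cell in row 4 is (4,1) = 365 − 316 = 49.

49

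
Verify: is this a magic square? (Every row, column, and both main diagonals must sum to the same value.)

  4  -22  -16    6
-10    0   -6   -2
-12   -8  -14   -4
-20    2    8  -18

No — column 4 sums to -18 but column 2 sums to -28.

Row 1: 4 + (-22) + (-16) + 6 = -28.
Row 2: -10 + 0 + (-6) + (-2) = -18.
Row 3: -12 + (-8) + (-14) + (-4) = -38.
Row 4: -20 + 2 + 8 + (-18) = -28.
Column 1: 4 + (-10) + (-12) + (-20) = -38.
Column 2: -22 + 0 + (-8) + 2 = -28.
Column 3: -16 + (-6) + (-14) + 8 = -28.
Column 4: 6 + (-2) + (-4) + (-18) = -18.
Main diagonal: 4 + 0 + (-14) + (-18) = -28.
Anti-diagonal: 6 + (-6) + (-8) + (-20) = -28.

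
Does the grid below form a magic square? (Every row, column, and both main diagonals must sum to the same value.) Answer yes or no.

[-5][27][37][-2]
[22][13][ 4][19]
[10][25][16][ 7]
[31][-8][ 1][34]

Row 1: -5 + 27 + 37 + (-2) = 57.
Row 2: 22 + 13 + 4 + 19 = 58.
Row 3: 10 + 25 + 16 + 7 = 58.
Row 4: 31 + (-8) + 1 + 34 = 58.
Column 1: -5 + 22 + 10 + 31 = 58.
Column 2: 27 + 13 + 25 + (-8) = 57.
Column 3: 37 + 4 + 16 + 1 = 58.
Column 4: -2 + 19 + 7 + 34 = 58.
Main diagonal: -5 + 13 + 16 + 34 = 58.
Anti-diagonal: -2 + 4 + 25 + 31 = 58.

No — row 1 sums to 57 but main diagonal sums to 58.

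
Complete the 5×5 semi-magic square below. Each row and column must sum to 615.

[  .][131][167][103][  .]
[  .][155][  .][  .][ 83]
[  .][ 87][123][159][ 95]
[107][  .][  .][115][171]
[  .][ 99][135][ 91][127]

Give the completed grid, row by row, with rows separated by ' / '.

75 131 167 103 139 / 119 155 111 147 83 / 151 87 123 159 95 / 107 143 79 115 171 / 163 99 135 91 127

Row 3 must total 615; the given cells sum to 464, so (3,1) = 151.
Row 5 needs 615; the known cells sum to 452, so (5,1) = 163.
Column 2 needs 615; the known cells sum to 472, so (4,2) = 143.
Column 4 must total 615; the given cells sum to 468, so (2,4) = 147.
The remaining cell in column 5 is (1,5) = 615 − 476 = 139.
Row 1: 131 + 167 + 103 + 139 + ? = 615, so (1,1) = 75.
Row 4: 107 + 143 + 115 + 171 + ? = 615, so (4,3) = 79.
The remaining cell in column 1 is (2,1) = 615 − 496 = 119.
The remaining cell in column 3 is (2,3) = 615 − 504 = 111.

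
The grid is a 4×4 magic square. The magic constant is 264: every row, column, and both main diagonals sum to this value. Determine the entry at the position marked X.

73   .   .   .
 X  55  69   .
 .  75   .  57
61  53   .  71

63

Row 4: 61 + 53 + 71 + ? = 264, so (4,3) = 79.
Column 2 must total 264; the given cells sum to 183, so (1,2) = 81.
Using main diagonal: 73 + 55 + 71 + ? → (3,3) = 264 − 199 = 65.
Anti-diagonal needs 264; the known cells sum to 205, so (1,4) = 59.
Row 1 must total 264; the given cells sum to 213, so (1,3) = 51.
Row 3 must total 264; the given cells sum to 197, so (3,1) = 67.
The remaining cell in column 1 is (2,1) = 264 − 201 = 63.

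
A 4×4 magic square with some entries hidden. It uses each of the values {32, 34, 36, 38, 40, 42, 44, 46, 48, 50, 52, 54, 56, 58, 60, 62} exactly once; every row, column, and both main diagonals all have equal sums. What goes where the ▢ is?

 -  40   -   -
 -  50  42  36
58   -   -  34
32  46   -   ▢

56

The 16 entries sum to 752, so each line sums to 752/4 = 188.
From row 2, 188 − (50 + 42 + 36) gives (2,1) = 60.
Column 1 must total 188; the given cells sum to 150, so (1,1) = 38.
From column 2, 188 − (40 + 50 + 46) gives (3,2) = 52.
Anti-diagonal: 42 + 52 + 32 + ? = 188, so (1,4) = 62.
From row 1, 188 − (38 + 40 + 62) gives (1,3) = 48.
The remaining cell in row 3 is (3,3) = 188 − 144 = 44.
Column 3 needs 188; the known cells sum to 134, so (4,3) = 54.
The remaining cell in column 4 is (4,4) = 188 − 132 = 56.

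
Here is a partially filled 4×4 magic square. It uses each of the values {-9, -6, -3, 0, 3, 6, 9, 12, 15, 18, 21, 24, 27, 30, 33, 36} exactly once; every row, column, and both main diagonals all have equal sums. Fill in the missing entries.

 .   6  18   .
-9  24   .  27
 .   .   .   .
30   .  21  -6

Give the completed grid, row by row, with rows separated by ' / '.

The 16 entries sum to 216, so each line sums to 216/4 = 54.
The remaining cell in row 2 is (2,3) = 54 − 42 = 12.
The remaining cell in row 4 is (4,2) = 54 − 45 = 9.
Column 2: 6 + 24 + 9 + ? = 54, so (3,2) = 15.
The remaining cell in column 3 is (3,3) = 54 − 51 = 3.
Main diagonal: 24 + 3 + (-6) + ? = 54, so (1,1) = 33.
From anti-diagonal, 54 − (12 + 15 + 30) gives (1,4) = -3.
Column 1: 33 + (-9) + 30 + ? = 54, so (3,1) = 0.
Column 4: -3 + 27 + (-6) + ? = 54, so (3,4) = 36.

33 6 18 -3 / -9 24 12 27 / 0 15 3 36 / 30 9 21 -6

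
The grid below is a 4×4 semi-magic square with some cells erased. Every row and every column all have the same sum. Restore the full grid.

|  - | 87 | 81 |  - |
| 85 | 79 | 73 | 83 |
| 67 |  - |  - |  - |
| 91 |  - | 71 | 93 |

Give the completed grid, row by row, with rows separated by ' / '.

77 87 81 75 / 85 79 73 83 / 67 89 95 69 / 91 65 71 93

Row 2 is already complete: 85 + 79 + 73 + 83 = 320, so that is the magic constant.
The remaining cell in row 4 is (4,2) = 320 − 255 = 65.
Column 1 needs 320; the known cells sum to 243, so (1,1) = 77.
Column 2: 87 + 79 + 65 + ? = 320, so (3,2) = 89.
Column 3 must total 320; the given cells sum to 225, so (3,3) = 95.
The remaining cell in row 1 is (1,4) = 320 − 245 = 75.
From row 3, 320 − (67 + 89 + 95) gives (3,4) = 69.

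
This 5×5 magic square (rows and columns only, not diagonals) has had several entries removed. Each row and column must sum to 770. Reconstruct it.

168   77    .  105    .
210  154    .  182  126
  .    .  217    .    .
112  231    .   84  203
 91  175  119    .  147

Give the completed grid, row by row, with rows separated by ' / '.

168 77 196 105 224 / 210 154 98 182 126 / 189 133 217 161 70 / 112 231 140 84 203 / 91 175 119 238 147

From row 2, 770 − (210 + 154 + 182 + 126) gives (2,3) = 98.
Row 4 needs 770; the known cells sum to 630, so (4,3) = 140.
Using row 5: 91 + 175 + 119 + 147 + ? → (5,4) = 770 − 532 = 238.
The remaining cell in column 1 is (3,1) = 770 − 581 = 189.
The remaining cell in column 2 is (3,2) = 770 − 637 = 133.
Column 3: 98 + 217 + 140 + 119 + ? = 770, so (1,3) = 196.
Column 4 must total 770; the given cells sum to 609, so (3,4) = 161.
Row 1 needs 770; the known cells sum to 546, so (1,5) = 224.
Using row 3: 189 + 133 + 217 + 161 + ? → (3,5) = 770 − 700 = 70.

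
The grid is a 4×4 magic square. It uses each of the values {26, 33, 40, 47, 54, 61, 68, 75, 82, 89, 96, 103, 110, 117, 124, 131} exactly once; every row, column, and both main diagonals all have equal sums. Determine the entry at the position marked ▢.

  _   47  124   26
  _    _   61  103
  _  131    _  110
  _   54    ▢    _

89

The 16 entries sum to 1256, so each line sums to 1256/4 = 314.
Row 1 needs 314; the known cells sum to 197, so (1,1) = 117.
From column 2, 314 − (47 + 131 + 54) gives (2,2) = 82.
From column 4, 314 − (26 + 103 + 110) gives (4,4) = 75.
Main diagonal: 117 + 82 + 75 + ? = 314, so (3,3) = 40.
The remaining cell in anti-diagonal is (4,1) = 314 − 218 = 96.
Row 2 must total 314; the given cells sum to 246, so (2,1) = 68.
Row 3 needs 314; the known cells sum to 281, so (3,1) = 33.
Row 4: 96 + 54 + 75 + ? = 314, so (4,3) = 89.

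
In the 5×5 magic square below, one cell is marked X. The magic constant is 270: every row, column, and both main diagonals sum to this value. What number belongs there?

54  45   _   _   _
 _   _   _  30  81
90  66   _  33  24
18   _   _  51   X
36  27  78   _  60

Row 3 needs 270; the known cells sum to 213, so (3,3) = 57.
Using row 5: 36 + 27 + 78 + 60 + ? → (5,4) = 270 − 201 = 69.
Column 1: 54 + 90 + 18 + 36 + ? = 270, so (2,1) = 72.
The remaining cell in column 4 is (1,4) = 270 − 183 = 87.
Using main diagonal: 54 + 57 + 51 + 60 + ? → (2,2) = 270 − 222 = 48.
Row 2 must total 270; the given cells sum to 231, so (2,3) = 39.
Column 2: 45 + 48 + 66 + 27 + ? = 270, so (4,2) = 84.
Anti-diagonal: 30 + 57 + 84 + 36 + ? = 270, so (1,5) = 63.
Row 1 must total 270; the given cells sum to 249, so (1,3) = 21.
Column 3 must total 270; the given cells sum to 195, so (4,3) = 75.
Column 5 must total 270; the given cells sum to 228, so (4,5) = 42.

42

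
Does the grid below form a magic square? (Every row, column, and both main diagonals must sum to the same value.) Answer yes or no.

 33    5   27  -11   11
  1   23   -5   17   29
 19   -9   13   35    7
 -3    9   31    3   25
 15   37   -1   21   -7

Yes

Row 1: 33 + 5 + 27 + (-11) + 11 = 65.
Row 2: 1 + 23 + (-5) + 17 + 29 = 65.
Row 3: 19 + (-9) + 13 + 35 + 7 = 65.
Row 4: -3 + 9 + 31 + 3 + 25 = 65.
Row 5: 15 + 37 + (-1) + 21 + (-7) = 65.
Column 1: 33 + 1 + 19 + (-3) + 15 = 65.
Column 2: 5 + 23 + (-9) + 9 + 37 = 65.
Column 3: 27 + (-5) + 13 + 31 + (-1) = 65.
Column 4: -11 + 17 + 35 + 3 + 21 = 65.
Column 5: 11 + 29 + 7 + 25 + (-7) = 65.
Main diagonal: 33 + 23 + 13 + 3 + (-7) = 65.
Anti-diagonal: 11 + 17 + 13 + 9 + 15 = 65.
All lines sum to 65.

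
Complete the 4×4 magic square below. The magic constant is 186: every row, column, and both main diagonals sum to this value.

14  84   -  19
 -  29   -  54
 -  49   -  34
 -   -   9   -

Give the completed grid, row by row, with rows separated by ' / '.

Row 1 needs 186; the known cells sum to 117, so (1,3) = 69.
The remaining cell in column 2 is (4,2) = 186 − 162 = 24.
Column 4 needs 186; the known cells sum to 107, so (4,4) = 79.
Using main diagonal: 14 + 29 + 79 + ? → (3,3) = 186 − 122 = 64.
Using row 3: 49 + 64 + 34 + ? → (3,1) = 186 − 147 = 39.
Row 4: 24 + 9 + 79 + ? = 186, so (4,1) = 74.
The remaining cell in column 1 is (2,1) = 186 − 127 = 59.
From column 3, 186 − (69 + 64 + 9) gives (2,3) = 44.

14 84 69 19 / 59 29 44 54 / 39 49 64 34 / 74 24 9 79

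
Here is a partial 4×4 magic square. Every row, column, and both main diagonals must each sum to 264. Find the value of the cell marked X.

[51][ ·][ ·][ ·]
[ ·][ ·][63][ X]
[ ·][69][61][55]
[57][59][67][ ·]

From row 3, 264 − (69 + 61 + 55) gives (3,1) = 79.
Row 4: 57 + 59 + 67 + ? = 264, so (4,4) = 81.
Column 1 must total 264; the given cells sum to 187, so (2,1) = 77.
The remaining cell in column 3 is (1,3) = 264 − 191 = 73.
From main diagonal, 264 − (51 + 61 + 81) gives (2,2) = 71.
Anti-diagonal: 63 + 69 + 57 + ? = 264, so (1,4) = 75.
Row 1 needs 264; the known cells sum to 199, so (1,2) = 65.
Row 2 needs 264; the known cells sum to 211, so (2,4) = 53.

53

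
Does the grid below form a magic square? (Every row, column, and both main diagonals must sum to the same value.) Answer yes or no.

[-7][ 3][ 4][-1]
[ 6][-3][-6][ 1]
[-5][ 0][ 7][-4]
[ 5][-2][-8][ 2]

Row 1: -7 + 3 + 4 + (-1) = -1.
Row 2: 6 + (-3) + (-6) + 1 = -2.
Row 3: -5 + 0 + 7 + (-4) = -2.
Row 4: 5 + (-2) + (-8) + 2 = -3.
Column 1: -7 + 6 + (-5) + 5 = -1.
Column 2: 3 + (-3) + 0 + (-2) = -2.
Column 3: 4 + (-6) + 7 + (-8) = -3.
Column 4: -1 + 1 + (-4) + 2 = -2.
Main diagonal: -7 + (-3) + 7 + 2 = -1.
Anti-diagonal: -1 + (-6) + 0 + 5 = -2.

No — row 4 sums to -3 but main diagonal sums to -1.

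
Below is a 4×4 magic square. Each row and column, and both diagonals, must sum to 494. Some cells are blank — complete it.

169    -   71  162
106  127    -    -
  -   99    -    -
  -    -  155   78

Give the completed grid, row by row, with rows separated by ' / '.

169 92 71 162 / 106 127 148 113 / 134 99 120 141 / 85 176 155 78

From row 1, 494 − (169 + 71 + 162) gives (1,2) = 92.
From column 2, 494 − (92 + 127 + 99) gives (4,2) = 176.
Using main diagonal: 169 + 127 + 78 + ? → (3,3) = 494 − 374 = 120.
Row 4 needs 494; the known cells sum to 409, so (4,1) = 85.
Column 1: 169 + 106 + 85 + ? = 494, so (3,1) = 134.
Using column 3: 71 + 120 + 155 + ? → (2,3) = 494 − 346 = 148.
Row 2: 106 + 127 + 148 + ? = 494, so (2,4) = 113.
The remaining cell in row 3 is (3,4) = 494 − 353 = 141.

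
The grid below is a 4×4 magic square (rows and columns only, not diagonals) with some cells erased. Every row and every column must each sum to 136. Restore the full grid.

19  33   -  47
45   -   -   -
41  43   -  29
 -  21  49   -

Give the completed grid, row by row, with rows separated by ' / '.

Row 1 must total 136; the given cells sum to 99, so (1,3) = 37.
Row 3 needs 136; the known cells sum to 113, so (3,3) = 23.
The remaining cell in column 1 is (4,1) = 136 − 105 = 31.
Column 2 needs 136; the known cells sum to 97, so (2,2) = 39.
Column 3 needs 136; the known cells sum to 109, so (2,3) = 27.
Row 2 must total 136; the given cells sum to 111, so (2,4) = 25.
The remaining cell in row 4 is (4,4) = 136 − 101 = 35.

19 33 37 47 / 45 39 27 25 / 41 43 23 29 / 31 21 49 35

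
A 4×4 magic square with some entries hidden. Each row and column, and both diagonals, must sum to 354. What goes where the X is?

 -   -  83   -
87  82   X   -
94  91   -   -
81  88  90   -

Row 4 must total 354; the given cells sum to 259, so (4,4) = 95.
Using column 1: 87 + 94 + 81 + ? → (1,1) = 354 − 262 = 92.
From column 2, 354 − (82 + 91 + 88) gives (1,2) = 93.
The remaining cell in main diagonal is (3,3) = 354 − 269 = 85.
The remaining cell in row 1 is (1,4) = 354 − 268 = 86.
Row 3: 94 + 91 + 85 + ? = 354, so (3,4) = 84.
Using column 3: 83 + 85 + 90 + ? → (2,3) = 354 − 258 = 96.

96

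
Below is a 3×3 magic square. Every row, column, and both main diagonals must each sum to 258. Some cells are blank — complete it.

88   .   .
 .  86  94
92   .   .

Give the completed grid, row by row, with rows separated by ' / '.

88 90 80 / 78 86 94 / 92 82 84

Using row 2: 86 + 94 + ? → (2,1) = 258 − 180 = 78.
From main diagonal, 258 − (88 + 86) gives (3,3) = 84.
The remaining cell in anti-diagonal is (1,3) = 258 − 178 = 80.
The remaining cell in row 1 is (1,2) = 258 − 168 = 90.
The remaining cell in row 3 is (3,2) = 258 − 176 = 82.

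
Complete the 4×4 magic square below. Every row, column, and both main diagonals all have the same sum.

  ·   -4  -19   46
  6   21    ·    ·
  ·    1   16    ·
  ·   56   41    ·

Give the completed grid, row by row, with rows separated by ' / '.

Column 2 is already complete: -4 + 21 + 1 + 56 = 74, so that is the magic constant.
Row 1: -4 + (-19) + 46 + ? = 74, so (1,1) = 51.
From column 3, 74 − (-19 + 16 + 41) gives (2,3) = 36.
Using main diagonal: 51 + 21 + 16 + ? → (4,4) = 74 − 88 = -14.
Anti-diagonal: 46 + 36 + 1 + ? = 74, so (4,1) = -9.
Using row 2: 6 + 21 + 36 + ? → (2,4) = 74 − 63 = 11.
From column 1, 74 − (51 + 6 + (-9)) gives (3,1) = 26.
Column 4 must total 74; the given cells sum to 43, so (3,4) = 31.

51 -4 -19 46 / 6 21 36 11 / 26 1 16 31 / -9 56 41 -14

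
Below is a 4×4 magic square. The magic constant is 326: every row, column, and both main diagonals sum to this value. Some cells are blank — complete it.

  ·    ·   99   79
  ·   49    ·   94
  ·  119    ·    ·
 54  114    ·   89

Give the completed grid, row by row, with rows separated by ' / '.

104 44 99 79 / 109 49 74 94 / 59 119 84 64 / 54 114 69 89

Using row 4: 54 + 114 + 89 + ? → (4,3) = 326 − 257 = 69.
Column 2 needs 326; the known cells sum to 282, so (1,2) = 44.
Column 4 must total 326; the given cells sum to 262, so (3,4) = 64.
Anti-diagonal: 79 + 119 + 54 + ? = 326, so (2,3) = 74.
Row 1 must total 326; the given cells sum to 222, so (1,1) = 104.
The remaining cell in row 2 is (2,1) = 326 − 217 = 109.
Column 1 must total 326; the given cells sum to 267, so (3,1) = 59.
From column 3, 326 − (99 + 74 + 69) gives (3,3) = 84.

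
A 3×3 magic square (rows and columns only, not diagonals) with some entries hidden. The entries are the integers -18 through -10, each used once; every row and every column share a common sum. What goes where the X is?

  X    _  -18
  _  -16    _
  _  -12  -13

-10

The entries are -18 through -10, which sum to -126, so each line sums to -126/3 = -42.
Using row 3: -12 + (-13) + ? → (3,1) = -42 − (-25) = -17.
Column 2: -16 + (-12) + ? = -42, so (1,2) = -14.
Column 3: -18 + (-13) + ? = -42, so (2,3) = -11.
Using row 1: -14 + (-18) + ? → (1,1) = -42 − (-32) = -10.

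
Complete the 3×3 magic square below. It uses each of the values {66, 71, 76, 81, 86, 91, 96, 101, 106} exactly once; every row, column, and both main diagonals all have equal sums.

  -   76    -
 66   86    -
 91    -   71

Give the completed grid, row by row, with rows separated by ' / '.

The 9 entries sum to 774, so each line sums to 774/3 = 258.
Row 2: 66 + 86 + ? = 258, so (2,3) = 106.
Using row 3: 91 + 71 + ? → (3,2) = 258 − 162 = 96.
Column 1: 66 + 91 + ? = 258, so (1,1) = 101.
From column 3, 258 − (106 + 71) gives (1,3) = 81.

101 76 81 / 66 86 106 / 91 96 71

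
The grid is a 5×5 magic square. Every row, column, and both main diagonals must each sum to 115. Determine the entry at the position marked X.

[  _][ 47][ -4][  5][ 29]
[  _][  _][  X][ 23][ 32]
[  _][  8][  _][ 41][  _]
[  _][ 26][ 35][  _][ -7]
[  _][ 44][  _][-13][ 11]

From row 1, 115 − (47 + (-4) + 5 + 29) gives (1,1) = 38.
Column 2 must total 115; the given cells sum to 125, so (2,2) = -10.
From column 4, 115 − (5 + 23 + 41 + (-13)) gives (4,4) = 59.
Column 5 needs 115; the known cells sum to 65, so (3,5) = 50.
Main diagonal: 38 + (-10) + 59 + 11 + ? = 115, so (3,3) = 17.
The remaining cell in anti-diagonal is (5,1) = 115 − 95 = 20.
The remaining cell in row 3 is (3,1) = 115 − 116 = -1.
From row 4, 115 − (26 + 35 + 59 + (-7)) gives (4,1) = 2.
The remaining cell in row 5 is (5,3) = 115 − 62 = 53.
Column 1: 38 + (-1) + 2 + 20 + ? = 115, so (2,1) = 56.
Column 3 must total 115; the given cells sum to 101, so (2,3) = 14.

14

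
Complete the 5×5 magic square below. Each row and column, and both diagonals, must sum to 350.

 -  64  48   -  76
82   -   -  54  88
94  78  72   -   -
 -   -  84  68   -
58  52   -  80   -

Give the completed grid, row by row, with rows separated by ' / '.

From anti-diagonal, 350 − (76 + 54 + 72 + 58) gives (4,2) = 90.
The remaining cell in column 2 is (2,2) = 350 − 284 = 66.
The remaining cell in row 2 is (2,3) = 350 − 290 = 60.
From column 3, 350 − (48 + 60 + 72 + 84) gives (5,3) = 86.
Row 5 needs 350; the known cells sum to 276, so (5,5) = 74.
Main diagonal needs 350; the known cells sum to 280, so (1,1) = 70.
From row 1, 350 − (70 + 64 + 48 + 76) gives (1,4) = 92.
Column 1 needs 350; the known cells sum to 304, so (4,1) = 46.
The remaining cell in column 4 is (3,4) = 350 − 294 = 56.
Row 3 must total 350; the given cells sum to 300, so (3,5) = 50.
The remaining cell in row 4 is (4,5) = 350 − 288 = 62.

70 64 48 92 76 / 82 66 60 54 88 / 94 78 72 56 50 / 46 90 84 68 62 / 58 52 86 80 74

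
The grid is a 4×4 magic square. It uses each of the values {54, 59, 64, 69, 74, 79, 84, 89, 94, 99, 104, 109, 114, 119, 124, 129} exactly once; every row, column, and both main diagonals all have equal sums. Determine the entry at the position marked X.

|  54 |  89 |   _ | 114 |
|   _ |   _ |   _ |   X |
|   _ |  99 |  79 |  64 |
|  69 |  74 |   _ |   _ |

59

The 16 entries sum to 1464, so each line sums to 1464/4 = 366.
The remaining cell in row 1 is (1,3) = 366 − 257 = 109.
Row 3 must total 366; the given cells sum to 242, so (3,1) = 124.
Column 1: 54 + 124 + 69 + ? = 366, so (2,1) = 119.
From column 2, 366 − (89 + 99 + 74) gives (2,2) = 104.
Using main diagonal: 54 + 104 + 79 + ? → (4,4) = 366 − 237 = 129.
Anti-diagonal must total 366; the given cells sum to 282, so (2,3) = 84.
Using row 2: 119 + 104 + 84 + ? → (2,4) = 366 − 307 = 59.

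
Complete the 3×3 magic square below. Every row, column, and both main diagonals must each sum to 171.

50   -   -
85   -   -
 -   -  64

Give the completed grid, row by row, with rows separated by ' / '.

Column 1 needs 171; the known cells sum to 135, so (3,1) = 36.
Main diagonal must total 171; the given cells sum to 114, so (2,2) = 57.
Anti-diagonal must total 171; the given cells sum to 93, so (1,3) = 78.
The remaining cell in row 1 is (1,2) = 171 − 128 = 43.
Row 2 needs 171; the known cells sum to 142, so (2,3) = 29.
The remaining cell in row 3 is (3,2) = 171 − 100 = 71.

50 43 78 / 85 57 29 / 36 71 64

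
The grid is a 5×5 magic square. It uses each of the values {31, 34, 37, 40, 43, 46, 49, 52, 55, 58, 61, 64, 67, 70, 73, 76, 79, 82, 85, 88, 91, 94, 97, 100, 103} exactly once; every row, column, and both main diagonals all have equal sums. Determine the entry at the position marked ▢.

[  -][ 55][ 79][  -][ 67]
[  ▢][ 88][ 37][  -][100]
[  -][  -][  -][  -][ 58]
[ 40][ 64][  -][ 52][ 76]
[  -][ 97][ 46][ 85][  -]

The 25 entries sum to 1675, so each line sums to 1675/5 = 335.
The remaining cell in row 4 is (4,3) = 335 − 232 = 103.
Column 2 must total 335; the given cells sum to 304, so (3,2) = 31.
Using column 3: 79 + 37 + 103 + 46 + ? → (3,3) = 335 − 265 = 70.
Column 5: 67 + 100 + 58 + 76 + ? = 335, so (5,5) = 34.
Main diagonal must total 335; the given cells sum to 244, so (1,1) = 91.
Row 1: 91 + 55 + 79 + 67 + ? = 335, so (1,4) = 43.
Row 5 needs 335; the known cells sum to 262, so (5,1) = 73.
Anti-diagonal must total 335; the given cells sum to 274, so (2,4) = 61.
Row 2 needs 335; the known cells sum to 286, so (2,1) = 49.

49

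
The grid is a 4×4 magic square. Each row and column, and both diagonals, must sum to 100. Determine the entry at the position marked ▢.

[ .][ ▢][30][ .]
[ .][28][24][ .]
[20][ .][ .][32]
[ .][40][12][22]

18

The remaining cell in row 4 is (4,1) = 100 − 74 = 26.
Column 3 must total 100; the given cells sum to 66, so (3,3) = 34.
Main diagonal must total 100; the given cells sum to 84, so (1,1) = 16.
From row 3, 100 − (20 + 34 + 32) gives (3,2) = 14.
The remaining cell in column 1 is (2,1) = 100 − 62 = 38.
Column 2: 28 + 14 + 40 + ? = 100, so (1,2) = 18.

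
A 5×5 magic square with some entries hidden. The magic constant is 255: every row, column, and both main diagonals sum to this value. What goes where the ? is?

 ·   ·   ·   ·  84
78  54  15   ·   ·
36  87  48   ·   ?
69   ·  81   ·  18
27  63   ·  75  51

60

Using row 5: 27 + 63 + 75 + 51 + ? → (5,3) = 255 − 216 = 39.
Using column 1: 78 + 36 + 69 + 27 + ? → (1,1) = 255 − 210 = 45.
Column 3 must total 255; the given cells sum to 183, so (1,3) = 72.
Main diagonal must total 255; the given cells sum to 198, so (4,4) = 57.
Row 4: 69 + 81 + 57 + 18 + ? = 255, so (4,2) = 30.
Using column 2: 54 + 87 + 30 + 63 + ? → (1,2) = 255 − 234 = 21.
Anti-diagonal: 84 + 48 + 30 + 27 + ? = 255, so (2,4) = 66.
Using row 1: 45 + 21 + 72 + 84 + ? → (1,4) = 255 − 222 = 33.
Using row 2: 78 + 54 + 15 + 66 + ? → (2,5) = 255 − 213 = 42.
The remaining cell in column 4 is (3,4) = 255 − 231 = 24.
Column 5: 84 + 42 + 18 + 51 + ? = 255, so (3,5) = 60.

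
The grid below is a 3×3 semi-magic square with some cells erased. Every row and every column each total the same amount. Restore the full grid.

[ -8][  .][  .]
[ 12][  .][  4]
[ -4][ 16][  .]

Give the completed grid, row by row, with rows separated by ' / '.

-8 0 8 / 12 -16 4 / -4 16 -12

Column 1 is already complete: -8 + 12 + -4 = 0, so that is the magic constant.
Row 2 needs 0; the known cells sum to 16, so (2,2) = -16.
Row 3: -4 + 16 + ? = 0, so (3,3) = -12.
Column 2 must total 0; the given cells sum to 0, so (1,2) = 0.
From column 3, 0 − (4 + (-12)) gives (1,3) = 8.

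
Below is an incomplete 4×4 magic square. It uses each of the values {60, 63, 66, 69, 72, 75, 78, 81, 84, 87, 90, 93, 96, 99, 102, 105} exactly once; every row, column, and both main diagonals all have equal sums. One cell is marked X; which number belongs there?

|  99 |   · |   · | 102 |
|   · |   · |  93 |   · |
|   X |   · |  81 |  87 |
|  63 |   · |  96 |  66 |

90

The 16 entries sum to 1320, so each line sums to 1320/4 = 330.
Row 4 must total 330; the given cells sum to 225, so (4,2) = 105.
Column 3 needs 330; the known cells sum to 270, so (1,3) = 60.
Column 4: 102 + 87 + 66 + ? = 330, so (2,4) = 75.
Main diagonal: 99 + 81 + 66 + ? = 330, so (2,2) = 84.
Using anti-diagonal: 102 + 93 + 63 + ? → (3,2) = 330 − 258 = 72.
The remaining cell in row 1 is (1,2) = 330 − 261 = 69.
Using row 2: 84 + 93 + 75 + ? → (2,1) = 330 − 252 = 78.
From row 3, 330 − (72 + 81 + 87) gives (3,1) = 90.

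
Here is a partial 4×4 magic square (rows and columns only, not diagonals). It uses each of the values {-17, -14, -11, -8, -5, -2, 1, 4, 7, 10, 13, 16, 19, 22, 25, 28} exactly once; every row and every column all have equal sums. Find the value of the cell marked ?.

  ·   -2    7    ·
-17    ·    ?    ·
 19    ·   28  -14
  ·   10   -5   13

-8

The 16 entries sum to 88, so each line sums to 88/4 = 22.
Row 3: 19 + 28 + (-14) + ? = 22, so (3,2) = -11.
Using row 4: 10 + (-5) + 13 + ? → (4,1) = 22 − 18 = 4.
From column 1, 22 − (-17 + 19 + 4) gives (1,1) = 16.
Column 2 needs 22; the known cells sum to -3, so (2,2) = 25.
Column 3: 7 + 28 + (-5) + ? = 22, so (2,3) = -8.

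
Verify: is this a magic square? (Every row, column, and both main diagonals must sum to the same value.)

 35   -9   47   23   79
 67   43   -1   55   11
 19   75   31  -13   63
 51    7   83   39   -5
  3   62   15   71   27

No — row 5 sums to 178 but column 5 sums to 175.

Row 1: 35 + (-9) + 47 + 23 + 79 = 175.
Row 2: 67 + 43 + (-1) + 55 + 11 = 175.
Row 3: 19 + 75 + 31 + (-13) + 63 = 175.
Row 4: 51 + 7 + 83 + 39 + (-5) = 175.
Row 5: 3 + 62 + 15 + 71 + 27 = 178.
Column 1: 35 + 67 + 19 + 51 + 3 = 175.
Column 2: -9 + 43 + 75 + 7 + 62 = 178.
Column 3: 47 + (-1) + 31 + 83 + 15 = 175.
Column 4: 23 + 55 + (-13) + 39 + 71 = 175.
Column 5: 79 + 11 + 63 + (-5) + 27 = 175.
Main diagonal: 35 + 43 + 31 + 39 + 27 = 175.
Anti-diagonal: 79 + 55 + 31 + 7 + 3 = 175.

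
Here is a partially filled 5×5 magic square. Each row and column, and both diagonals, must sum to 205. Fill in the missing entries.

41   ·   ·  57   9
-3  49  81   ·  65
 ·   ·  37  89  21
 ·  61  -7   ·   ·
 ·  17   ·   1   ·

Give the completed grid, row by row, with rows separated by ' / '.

Row 2: -3 + 49 + 81 + 65 + ? = 205, so (2,4) = 13.
The remaining cell in column 4 is (4,4) = 205 − 160 = 45.
Using main diagonal: 41 + 49 + 37 + 45 + ? → (5,5) = 205 − 172 = 33.
Anti-diagonal must total 205; the given cells sum to 120, so (5,1) = 85.
Row 5 must total 205; the given cells sum to 136, so (5,3) = 69.
Column 3 needs 205; the known cells sum to 180, so (1,3) = 25.
Using column 5: 9 + 65 + 21 + 33 + ? → (4,5) = 205 − 128 = 77.
Using row 1: 41 + 25 + 57 + 9 + ? → (1,2) = 205 − 132 = 73.
From row 4, 205 − (61 + (-7) + 45 + 77) gives (4,1) = 29.
Column 1: 41 + (-3) + 29 + 85 + ? = 205, so (3,1) = 53.
The remaining cell in column 2 is (3,2) = 205 − 200 = 5.

41 73 25 57 9 / -3 49 81 13 65 / 53 5 37 89 21 / 29 61 -7 45 77 / 85 17 69 1 33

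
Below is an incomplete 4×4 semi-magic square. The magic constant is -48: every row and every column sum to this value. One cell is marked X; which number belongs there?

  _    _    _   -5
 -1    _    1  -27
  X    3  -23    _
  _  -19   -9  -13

From row 2, -48 − (-1 + 1 + (-27)) gives (2,2) = -21.
Row 4 needs -48; the known cells sum to -41, so (4,1) = -7.
Column 2 must total -48; the given cells sum to -37, so (1,2) = -11.
Column 3 needs -48; the known cells sum to -31, so (1,3) = -17.
The remaining cell in column 4 is (3,4) = -48 − (-45) = -3.
From row 1, -48 − (-11 + (-17) + (-5)) gives (1,1) = -15.
Row 3 must total -48; the given cells sum to -23, so (3,1) = -25.

-25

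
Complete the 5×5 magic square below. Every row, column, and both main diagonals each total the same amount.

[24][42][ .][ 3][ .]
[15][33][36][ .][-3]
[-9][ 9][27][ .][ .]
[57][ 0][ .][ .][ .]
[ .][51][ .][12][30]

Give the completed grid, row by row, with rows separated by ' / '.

Column 2 is already complete: 42 + 33 + 9 + 0 + 51 = 135, so that is the magic constant.
Row 2 must total 135; the given cells sum to 81, so (2,4) = 54.
Using column 1: 24 + 15 + (-9) + 57 + ? → (5,1) = 135 − 87 = 48.
From main diagonal, 135 − (24 + 33 + 27 + 30) gives (4,4) = 21.
Using anti-diagonal: 54 + 27 + 0 + 48 + ? → (1,5) = 135 − 129 = 6.
From row 1, 135 − (24 + 42 + 3 + 6) gives (1,3) = 60.
Row 5 must total 135; the given cells sum to 141, so (5,3) = -6.
Using column 3: 60 + 36 + 27 + (-6) + ? → (4,3) = 135 − 117 = 18.
Column 4 must total 135; the given cells sum to 90, so (3,4) = 45.
Row 3 needs 135; the known cells sum to 72, so (3,5) = 63.
Row 4: 57 + 0 + 18 + 21 + ? = 135, so (4,5) = 39.

24 42 60 3 6 / 15 33 36 54 -3 / -9 9 27 45 63 / 57 0 18 21 39 / 48 51 -6 12 30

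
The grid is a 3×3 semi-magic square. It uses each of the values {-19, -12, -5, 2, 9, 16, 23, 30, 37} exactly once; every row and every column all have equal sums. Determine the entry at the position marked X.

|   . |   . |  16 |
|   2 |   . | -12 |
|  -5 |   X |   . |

9

The 9 entries sum to 81, so each line sums to 81/3 = 27.
The remaining cell in row 2 is (2,2) = 27 − (-10) = 37.
Column 1 needs 27; the known cells sum to -3, so (1,1) = 30.
From column 3, 27 − (16 + (-12)) gives (3,3) = 23.
The remaining cell in row 1 is (1,2) = 27 − 46 = -19.
Row 3 needs 27; the known cells sum to 18, so (3,2) = 9.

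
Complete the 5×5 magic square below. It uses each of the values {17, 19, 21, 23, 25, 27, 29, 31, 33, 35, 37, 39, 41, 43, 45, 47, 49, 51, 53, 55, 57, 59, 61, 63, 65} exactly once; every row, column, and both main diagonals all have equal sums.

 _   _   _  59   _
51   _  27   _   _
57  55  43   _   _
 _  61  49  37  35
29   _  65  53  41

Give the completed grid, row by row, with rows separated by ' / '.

The 25 entries sum to 1025, so each line sums to 1025/5 = 205.
From row 4, 205 − (61 + 49 + 37 + 35) gives (4,1) = 23.
Row 5 must total 205; the given cells sum to 188, so (5,2) = 17.
Column 1 needs 205; the known cells sum to 160, so (1,1) = 45.
From column 3, 205 − (27 + 43 + 49 + 65) gives (1,3) = 21.
From main diagonal, 205 − (45 + 43 + 37 + 41) gives (2,2) = 39.
Using column 2: 39 + 55 + 61 + 17 + ? → (1,2) = 205 − 172 = 33.
From row 1, 205 − (45 + 33 + 21 + 59) gives (1,5) = 47.
Anti-diagonal needs 205; the known cells sum to 180, so (2,4) = 25.
Using row 2: 51 + 39 + 27 + 25 + ? → (2,5) = 205 − 142 = 63.
Column 4: 59 + 25 + 37 + 53 + ? = 205, so (3,4) = 31.
Column 5: 47 + 63 + 35 + 41 + ? = 205, so (3,5) = 19.

45 33 21 59 47 / 51 39 27 25 63 / 57 55 43 31 19 / 23 61 49 37 35 / 29 17 65 53 41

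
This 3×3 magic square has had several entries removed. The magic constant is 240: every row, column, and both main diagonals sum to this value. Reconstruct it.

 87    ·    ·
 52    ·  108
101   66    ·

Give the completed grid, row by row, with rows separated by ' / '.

Row 2 must total 240; the given cells sum to 160, so (2,2) = 80.
Row 3 needs 240; the known cells sum to 167, so (3,3) = 73.
Using column 2: 80 + 66 + ? → (1,2) = 240 − 146 = 94.
The remaining cell in column 3 is (1,3) = 240 − 181 = 59.

87 94 59 / 52 80 108 / 101 66 73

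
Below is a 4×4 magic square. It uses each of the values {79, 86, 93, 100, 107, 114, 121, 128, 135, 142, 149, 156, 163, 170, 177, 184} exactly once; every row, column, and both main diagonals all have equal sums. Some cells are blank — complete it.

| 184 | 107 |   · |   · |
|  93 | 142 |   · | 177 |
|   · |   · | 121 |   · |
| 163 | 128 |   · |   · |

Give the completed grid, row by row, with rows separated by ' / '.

The 16 entries sum to 2104, so each line sums to 2104/4 = 526.
Row 2 needs 526; the known cells sum to 412, so (2,3) = 114.
Column 1 needs 526; the known cells sum to 440, so (3,1) = 86.
Using column 2: 107 + 142 + 128 + ? → (3,2) = 526 − 377 = 149.
The remaining cell in main diagonal is (4,4) = 526 − 447 = 79.
Anti-diagonal needs 526; the known cells sum to 426, so (1,4) = 100.
The remaining cell in row 1 is (1,3) = 526 − 391 = 135.
Row 3: 86 + 149 + 121 + ? = 526, so (3,4) = 170.
Row 4 must total 526; the given cells sum to 370, so (4,3) = 156.

184 107 135 100 / 93 142 114 177 / 86 149 121 170 / 163 128 156 79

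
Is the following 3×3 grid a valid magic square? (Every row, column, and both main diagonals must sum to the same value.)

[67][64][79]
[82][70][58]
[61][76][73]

Row 1: 67 + 64 + 79 = 210.
Row 2: 82 + 70 + 58 = 210.
Row 3: 61 + 76 + 73 = 210.
Column 1: 67 + 82 + 61 = 210.
Column 2: 64 + 70 + 76 = 210.
Column 3: 79 + 58 + 73 = 210.
Main diagonal: 67 + 70 + 73 = 210.
Anti-diagonal: 79 + 70 + 61 = 210.
All lines sum to 210.

Yes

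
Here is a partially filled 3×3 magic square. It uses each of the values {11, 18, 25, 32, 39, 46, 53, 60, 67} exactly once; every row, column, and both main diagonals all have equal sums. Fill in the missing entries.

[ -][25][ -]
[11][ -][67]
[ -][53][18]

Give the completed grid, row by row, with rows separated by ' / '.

The 9 entries sum to 351, so each line sums to 351/3 = 117.
The remaining cell in row 2 is (2,2) = 117 − 78 = 39.
Row 3 must total 117; the given cells sum to 71, so (3,1) = 46.
Column 1 needs 117; the known cells sum to 57, so (1,1) = 60.
Column 3 must total 117; the given cells sum to 85, so (1,3) = 32.

60 25 32 / 11 39 67 / 46 53 18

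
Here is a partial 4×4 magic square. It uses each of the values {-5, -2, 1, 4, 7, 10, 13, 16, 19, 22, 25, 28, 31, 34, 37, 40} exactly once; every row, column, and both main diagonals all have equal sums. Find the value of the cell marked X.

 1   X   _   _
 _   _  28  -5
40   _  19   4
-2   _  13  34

The 16 entries sum to 280, so each line sums to 280/4 = 70.
Row 3 must total 70; the given cells sum to 63, so (3,2) = 7.
Using row 4: -2 + 13 + 34 + ? → (4,2) = 70 − 45 = 25.
From column 1, 70 − (1 + 40 + (-2)) gives (2,1) = 31.
Column 3 needs 70; the known cells sum to 60, so (1,3) = 10.
The remaining cell in column 4 is (1,4) = 70 − 33 = 37.
Main diagonal: 1 + 19 + 34 + ? = 70, so (2,2) = 16.
Row 1: 1 + 10 + 37 + ? = 70, so (1,2) = 22.

22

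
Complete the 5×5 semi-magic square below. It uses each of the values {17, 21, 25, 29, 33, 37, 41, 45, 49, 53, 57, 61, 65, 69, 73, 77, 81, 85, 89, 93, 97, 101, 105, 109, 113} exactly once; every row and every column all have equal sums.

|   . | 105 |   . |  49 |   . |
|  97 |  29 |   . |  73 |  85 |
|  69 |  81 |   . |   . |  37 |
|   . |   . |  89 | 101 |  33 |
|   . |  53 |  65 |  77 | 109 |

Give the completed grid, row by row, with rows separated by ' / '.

93 105 17 49 61 / 97 29 41 73 85 / 69 81 113 25 37 / 45 57 89 101 33 / 21 53 65 77 109

The 25 entries sum to 1625, so each line sums to 1625/5 = 325.
Row 2: 97 + 29 + 73 + 85 + ? = 325, so (2,3) = 41.
Row 5 needs 325; the known cells sum to 304, so (5,1) = 21.
Column 2: 105 + 29 + 81 + 53 + ? = 325, so (4,2) = 57.
The remaining cell in column 4 is (3,4) = 325 − 300 = 25.
Using column 5: 85 + 37 + 33 + 109 + ? → (1,5) = 325 − 264 = 61.
Using row 3: 69 + 81 + 25 + 37 + ? → (3,3) = 325 − 212 = 113.
From row 4, 325 − (57 + 89 + 101 + 33) gives (4,1) = 45.
Using column 1: 97 + 69 + 45 + 21 + ? → (1,1) = 325 − 232 = 93.
From column 3, 325 − (41 + 113 + 89 + 65) gives (1,3) = 17.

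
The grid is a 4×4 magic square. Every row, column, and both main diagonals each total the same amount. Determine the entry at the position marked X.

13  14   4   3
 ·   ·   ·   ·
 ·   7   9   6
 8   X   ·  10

11

Row 1 is complete and sums to 34; that is the magic constant.
Row 3 needs 34; the known cells sum to 22, so (3,1) = 12.
Column 1: 13 + 12 + 8 + ? = 34, so (2,1) = 1.
The remaining cell in column 4 is (2,4) = 34 − 19 = 15.
Main diagonal needs 34; the known cells sum to 32, so (2,2) = 2.
From anti-diagonal, 34 − (3 + 7 + 8) gives (2,3) = 16.
The remaining cell in column 2 is (4,2) = 34 − 23 = 11.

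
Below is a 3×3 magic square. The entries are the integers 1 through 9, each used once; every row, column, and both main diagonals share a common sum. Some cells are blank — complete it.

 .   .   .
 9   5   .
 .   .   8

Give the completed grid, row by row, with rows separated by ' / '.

2 7 6 / 9 5 1 / 4 3 8

The entries are 1 through 9, which sum to 45, so each line sums to 45/3 = 15.
The remaining cell in row 2 is (2,3) = 15 − 14 = 1.
From column 3, 15 − (1 + 8) gives (1,3) = 6.
Using main diagonal: 5 + 8 + ? → (1,1) = 15 − 13 = 2.
Anti-diagonal must total 15; the given cells sum to 11, so (3,1) = 4.
From row 1, 15 − (2 + 6) gives (1,2) = 7.
Row 3 must total 15; the given cells sum to 12, so (3,2) = 3.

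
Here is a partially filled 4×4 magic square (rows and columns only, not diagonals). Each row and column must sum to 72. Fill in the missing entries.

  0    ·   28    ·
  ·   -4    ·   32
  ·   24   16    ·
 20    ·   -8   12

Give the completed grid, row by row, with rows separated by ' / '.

0 4 28 40 / 8 -4 36 32 / 44 24 16 -12 / 20 48 -8 12

The remaining cell in row 4 is (4,2) = 72 − 24 = 48.
From column 2, 72 − (-4 + 24 + 48) gives (1,2) = 4.
Using column 3: 28 + 16 + (-8) + ? → (2,3) = 72 − 36 = 36.
The remaining cell in row 1 is (1,4) = 72 − 32 = 40.
Row 2 needs 72; the known cells sum to 64, so (2,1) = 8.
Column 1: 0 + 8 + 20 + ? = 72, so (3,1) = 44.
Using column 4: 40 + 32 + 12 + ? → (3,4) = 72 − 84 = -12.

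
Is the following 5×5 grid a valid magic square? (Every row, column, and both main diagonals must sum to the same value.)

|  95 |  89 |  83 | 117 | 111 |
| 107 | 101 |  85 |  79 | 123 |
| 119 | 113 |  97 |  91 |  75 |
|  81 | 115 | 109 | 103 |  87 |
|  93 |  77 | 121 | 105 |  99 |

Yes

Row 1: 95 + 89 + 83 + 117 + 111 = 495.
Row 2: 107 + 101 + 85 + 79 + 123 = 495.
Row 3: 119 + 113 + 97 + 91 + 75 = 495.
Row 4: 81 + 115 + 109 + 103 + 87 = 495.
Row 5: 93 + 77 + 121 + 105 + 99 = 495.
Column 1: 95 + 107 + 119 + 81 + 93 = 495.
Column 2: 89 + 101 + 113 + 115 + 77 = 495.
Column 3: 83 + 85 + 97 + 109 + 121 = 495.
Column 4: 117 + 79 + 91 + 103 + 105 = 495.
Column 5: 111 + 123 + 75 + 87 + 99 = 495.
Main diagonal: 95 + 101 + 97 + 103 + 99 = 495.
Anti-diagonal: 111 + 79 + 97 + 115 + 93 = 495.
All lines sum to 495.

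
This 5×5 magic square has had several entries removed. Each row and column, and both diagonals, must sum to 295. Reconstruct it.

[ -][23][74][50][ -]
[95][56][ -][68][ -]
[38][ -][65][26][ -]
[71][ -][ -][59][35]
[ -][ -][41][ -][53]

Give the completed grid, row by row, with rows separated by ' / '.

62 23 74 50 86 / 95 56 32 68 44 / 38 89 65 26 77 / 71 47 83 59 35 / 29 80 41 92 53

From column 4, 295 − (50 + 68 + 26 + 59) gives (5,4) = 92.
The remaining cell in main diagonal is (1,1) = 295 − 233 = 62.
Using row 1: 62 + 23 + 74 + 50 + ? → (1,5) = 295 − 209 = 86.
Using column 1: 62 + 95 + 38 + 71 + ? → (5,1) = 295 − 266 = 29.
From anti-diagonal, 295 − (86 + 68 + 65 + 29) gives (4,2) = 47.
From row 4, 295 − (71 + 47 + 59 + 35) gives (4,3) = 83.
Row 5 must total 295; the given cells sum to 215, so (5,2) = 80.
Column 2 needs 295; the known cells sum to 206, so (3,2) = 89.
Using column 3: 74 + 65 + 83 + 41 + ? → (2,3) = 295 − 263 = 32.
Row 2 needs 295; the known cells sum to 251, so (2,5) = 44.
Row 3 needs 295; the known cells sum to 218, so (3,5) = 77.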